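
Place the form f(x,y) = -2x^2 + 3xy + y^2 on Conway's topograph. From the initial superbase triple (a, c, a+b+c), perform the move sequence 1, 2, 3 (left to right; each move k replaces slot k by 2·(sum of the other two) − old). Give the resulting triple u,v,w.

start (-2,1,2) = (f(1,0),f(0,1),f(1,1))
replace slot 1: 2·(1+2) − (-2) = 8 → (8,1,2)
replace slot 2: 2·(8+2) − 1 = 19 → (8,19,2)
replace slot 3: 2·(8+19) − 2 = 52 → (8,19,52)

8,19,52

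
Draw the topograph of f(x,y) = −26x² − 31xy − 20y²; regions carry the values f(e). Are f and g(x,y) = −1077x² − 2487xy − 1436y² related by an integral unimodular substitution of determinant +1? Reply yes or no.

D₁ = -1119, D₂ = -1119
f is negative-definite; reduce −f:
−f: translate: b→-21 (≡31 mod 52), so (26,31,20)→(26,-21,15)
−f: flip: (26,-21,15)→(15,21,26)
−f: translate: b→-9 (≡21 mod 30), so (15,21,26)→(15,-9,20)
−f: reduced (well bottom): (15,-9,20) with a≤c, −a<b≤a
flip sign back: reduced form of f is (-15,9,-20)
g is negative-definite; reduce −g:
−g: translate: b→333 (≡2487 mod 2154), so (1077,2487,1436)→(1077,333,26)
−g: flip: (1077,333,26)→(26,-333,1077)
−g: translate: b→-21 (≡-333 mod 52), so (26,-333,1077)→(26,-21,15)
−g: flip: (26,-21,15)→(15,21,26)
−g: translate: b→-9 (≡21 mod 30), so (15,21,26)→(15,-9,20)
−g: reduced (well bottom): (15,-9,20) with a≤c, −a<b≤a
flip sign back: reduced form of g is (-15,9,-20)
reduced forms (-15, 9, -20) vs (-15, 9, -20) ⇒ equivalent

yes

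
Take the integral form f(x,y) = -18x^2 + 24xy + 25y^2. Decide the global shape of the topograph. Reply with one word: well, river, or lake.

D = b²−4ac = 24² − 4·(-18)·25 = 2376
D > 0 non-square ⇒ indefinite ⇒ periodic river

river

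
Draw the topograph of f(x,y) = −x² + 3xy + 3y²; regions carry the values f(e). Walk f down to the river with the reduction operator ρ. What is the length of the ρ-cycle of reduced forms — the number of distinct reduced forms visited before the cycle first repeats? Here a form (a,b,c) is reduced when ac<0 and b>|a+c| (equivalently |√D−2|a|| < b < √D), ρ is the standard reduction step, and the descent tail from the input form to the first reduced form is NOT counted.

D = 21, ⌊√D⌋ = 4
river: ρ → (3,3,-1)
river: ρ → (-1,3,3)
ρ-cycle length = 2 (tail of 0 descent steps not counted)

2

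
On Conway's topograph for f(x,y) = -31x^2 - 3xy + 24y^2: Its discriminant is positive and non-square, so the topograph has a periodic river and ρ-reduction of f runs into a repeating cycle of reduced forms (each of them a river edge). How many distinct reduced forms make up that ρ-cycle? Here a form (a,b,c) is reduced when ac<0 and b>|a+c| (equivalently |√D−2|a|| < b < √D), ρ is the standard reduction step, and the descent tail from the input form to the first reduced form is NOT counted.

D = 2985, ⌊√D⌋ = 54
descent: ρ → (24,51,-4)  [lands on river]
river: ρ → (-4,53,11)
river: ρ → (11,35,-40)
river: ρ → (-40,45,6)
river: ρ → (6,51,-16)
river: ρ → (-16,45,15)
river: ρ → (15,45,-16)
river: ρ → (-16,51,6)
river: ρ → (6,45,-40)
river: ρ → (-40,35,11)
river: ρ → (11,53,-4)
river: ρ → (-4,51,24)
river: ρ → (24,45,-10)
river: ρ → (-10,35,44)
river: ρ → (44,53,-1)
river: ρ → (-1,53,44)
river: ρ → (44,35,-10)
river: ρ → (-10,45,24)
ρ-cycle length = 18 (tail of 1 descent step not counted)

18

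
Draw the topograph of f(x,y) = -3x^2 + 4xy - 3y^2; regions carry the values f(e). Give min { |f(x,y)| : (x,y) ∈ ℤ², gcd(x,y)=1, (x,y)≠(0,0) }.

translate: b→2 (≡-4 mod 6), so (3,-4,3)→(3,2,2)
flip: (3,2,2)→(2,-2,3)
translate: b→2 (≡-2 mod 4), so (2,-2,3)→(2,2,3)
reduced (well bottom): (2,2,3) with a≤c, −a<b≤a
well minimum |f| = |-2| = 2 (negative-definite)

2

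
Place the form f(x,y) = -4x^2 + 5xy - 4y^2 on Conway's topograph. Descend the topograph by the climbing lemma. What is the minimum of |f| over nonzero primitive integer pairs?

translate: b→3 (≡-5 mod 8), so (4,-5,4)→(4,3,3)
flip: (4,3,3)→(3,-3,4)
translate: b→3 (≡-3 mod 6), so (3,-3,4)→(3,3,4)
reduced (well bottom): (3,3,4) with a≤c, −a<b≤a
well minimum |f| = |-3| = 3 (negative-definite)

3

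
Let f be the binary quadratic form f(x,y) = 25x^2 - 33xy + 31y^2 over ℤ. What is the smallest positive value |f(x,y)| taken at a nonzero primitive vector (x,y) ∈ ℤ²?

translate: b→17 (≡-33 mod 50), so (25,-33,31)→(25,17,23)
flip: (25,17,23)→(23,-17,25)
reduced (well bottom): (23,-17,25) with a≤c, −a<b≤a
well minimum = a = 23

23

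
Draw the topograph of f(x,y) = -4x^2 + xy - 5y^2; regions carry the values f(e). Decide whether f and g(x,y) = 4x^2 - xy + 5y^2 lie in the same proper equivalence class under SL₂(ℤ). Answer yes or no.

D₁ = -79, D₂ = -79
f is negative-definite; reduce −f:
−f: reduced (well bottom): (4,-1,5) with a≤c, −a<b≤a
flip sign back: reduced form of f is (-4,1,-5)
g: reduced (well bottom): (4,-1,5) with a≤c, −a<b≤a
reduced forms (-4, 1, -5) vs (4, -1, 5) ⇒ inequivalent

no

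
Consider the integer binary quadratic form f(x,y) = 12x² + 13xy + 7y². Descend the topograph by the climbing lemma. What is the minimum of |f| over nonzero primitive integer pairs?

translate: b→-11 (≡13 mod 24), so (12,13,7)→(12,-11,6)
flip: (12,-11,6)→(6,11,12)
translate: b→-1 (≡11 mod 12), so (6,11,12)→(6,-1,7)
reduced (well bottom): (6,-1,7) with a≤c, −a<b≤a
well minimum = a = 6

6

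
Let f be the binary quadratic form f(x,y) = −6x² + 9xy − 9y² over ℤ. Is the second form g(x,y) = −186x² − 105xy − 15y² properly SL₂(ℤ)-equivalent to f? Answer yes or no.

D₁ = -135, D₂ = -135
f is negative-definite; reduce −f:
−f: translate: b→3 (≡-9 mod 12), so (6,-9,9)→(6,3,6)
−f: reduced (well bottom): (6,3,6) with a≤c, −a<b≤a
flip sign back: reduced form of f is (-6,-3,-6)
g is negative-definite; reduce −g:
−g: flip: (186,105,15)→(15,-105,186)
−g: translate: b→15 (≡-105 mod 30), so (15,-105,186)→(15,15,6)
−g: flip: (15,15,6)→(6,-15,15)
−g: translate: b→-3 (≡-15 mod 12), so (6,-15,15)→(6,-3,6)
−g: flip: (6,-3,6)→(6,3,6)
−g: reduced (well bottom): (6,3,6) with a≤c, −a<b≤a
flip sign back: reduced form of g is (-6,-3,-6)
reduced forms (-6, -3, -6) vs (-6, -3, -6) ⇒ equivalent

yes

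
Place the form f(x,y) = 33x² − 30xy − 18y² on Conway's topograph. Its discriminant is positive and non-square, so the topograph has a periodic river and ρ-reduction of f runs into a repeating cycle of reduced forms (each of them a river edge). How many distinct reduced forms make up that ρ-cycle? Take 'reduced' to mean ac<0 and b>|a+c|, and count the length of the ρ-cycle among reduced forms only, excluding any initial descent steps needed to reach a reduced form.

D = 3276, ⌊√D⌋ = 57
descent: ρ → (-18,30,33)  [lands on river]
river: ρ → (33,36,-15)
river: ρ → (-15,54,6)
river: ρ → (6,54,-15)
river: ρ → (-15,36,33)
river: ρ → (33,30,-18)
river: ρ → (-18,42,21)
river: ρ → (21,42,-18)
ρ-cycle length = 8 (tail of 1 descent step not counted)

8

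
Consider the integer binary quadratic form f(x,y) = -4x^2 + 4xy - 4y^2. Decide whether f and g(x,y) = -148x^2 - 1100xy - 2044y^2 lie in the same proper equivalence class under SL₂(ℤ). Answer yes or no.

D₁ = -48, D₂ = -48
f is negative-definite; reduce −f:
−f: translate: b→4 (≡-4 mod 8), so (4,-4,4)→(4,4,4)
−f: reduced (well bottom): (4,4,4) with a≤c, −a<b≤a
flip sign back: reduced form of f is (-4,-4,-4)
g is negative-definite; reduce −g:
−g: translate: b→-84 (≡1100 mod 296), so (148,1100,2044)→(148,-84,12)
−g: flip: (148,-84,12)→(12,84,148)
−g: translate: b→12 (≡84 mod 24), so (12,84,148)→(12,12,4)
−g: flip: (12,12,4)→(4,-12,12)
−g: translate: b→4 (≡-12 mod 8), so (4,-12,12)→(4,4,4)
−g: reduced (well bottom): (4,4,4) with a≤c, −a<b≤a
flip sign back: reduced form of g is (-4,-4,-4)
reduced forms (-4, -4, -4) vs (-4, -4, -4) ⇒ equivalent

yes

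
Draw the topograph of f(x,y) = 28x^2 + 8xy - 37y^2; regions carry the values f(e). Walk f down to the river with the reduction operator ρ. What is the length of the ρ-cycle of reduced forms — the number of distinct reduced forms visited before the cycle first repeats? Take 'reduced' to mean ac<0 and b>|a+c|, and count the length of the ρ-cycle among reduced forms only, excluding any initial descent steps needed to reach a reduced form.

D = 4208, ⌊√D⌋ = 64
descent: ρ → (-37,-8,28)
descent: ρ → (28,64,-1)  [lands on river]
river: ρ → (-1,64,28)
river: ρ → (28,48,-17)
river: ρ → (-17,54,19)
river: ρ → (19,60,-8)
river: ρ → (-8,52,47)
river: ρ → (47,42,-13)
river: ρ → (-13,62,7)
river: ρ → (7,64,-4)
river: ρ → (-4,64,7)
river: ρ → (7,62,-13)
river: ρ → (-13,42,47)
river: ρ → (47,52,-8)
river: ρ → (-8,60,19)
river: ρ → (19,54,-17)
river: ρ → (-17,48,28)
ρ-cycle length = 16 (tail of 2 descent steps not counted)

16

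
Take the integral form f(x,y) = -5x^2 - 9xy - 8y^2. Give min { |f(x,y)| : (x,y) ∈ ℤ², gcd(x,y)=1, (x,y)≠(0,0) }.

translate: b→-1 (≡9 mod 10), so (5,9,8)→(5,-1,4)
flip: (5,-1,4)→(4,1,5)
reduced (well bottom): (4,1,5) with a≤c, −a<b≤a
well minimum |f| = |-4| = 4 (negative-definite)

4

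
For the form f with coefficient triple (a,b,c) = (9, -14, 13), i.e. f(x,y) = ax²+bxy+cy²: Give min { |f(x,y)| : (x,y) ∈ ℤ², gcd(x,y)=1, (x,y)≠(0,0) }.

translate: b→4 (≡-14 mod 18), so (9,-14,13)→(9,4,8)
flip: (9,4,8)→(8,-4,9)
reduced (well bottom): (8,-4,9) with a≤c, −a<b≤a
well minimum = a = 8

8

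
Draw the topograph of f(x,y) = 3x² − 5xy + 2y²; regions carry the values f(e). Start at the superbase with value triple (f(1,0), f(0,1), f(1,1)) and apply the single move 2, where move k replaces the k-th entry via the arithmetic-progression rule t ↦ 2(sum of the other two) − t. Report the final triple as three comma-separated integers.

start (3,2,0) = (f(1,0),f(0,1),f(1,1))
replace slot 2: 2·(3+0) − 2 = 4 → (3,4,0)

3,4,0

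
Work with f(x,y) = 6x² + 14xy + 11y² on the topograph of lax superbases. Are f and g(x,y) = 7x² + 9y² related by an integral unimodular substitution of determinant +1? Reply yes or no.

D₁ = -68, D₂ = -252
discriminants differ ⇒ not SL₂(ℤ)-equivalent

no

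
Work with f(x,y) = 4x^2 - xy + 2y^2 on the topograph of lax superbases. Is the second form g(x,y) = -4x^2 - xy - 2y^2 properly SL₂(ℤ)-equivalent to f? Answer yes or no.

D₁ = -31, D₂ = -31
f: flip: (4,-1,2)→(2,1,4)
f: reduced (well bottom): (2,1,4) with a≤c, −a<b≤a
g is negative-definite; reduce −g:
−g: flip: (4,1,2)→(2,-1,4)
−g: reduced (well bottom): (2,-1,4) with a≤c, −a<b≤a
flip sign back: reduced form of g is (-2,1,-4)
reduced forms (2, 1, 4) vs (-2, 1, -4) ⇒ inequivalent

no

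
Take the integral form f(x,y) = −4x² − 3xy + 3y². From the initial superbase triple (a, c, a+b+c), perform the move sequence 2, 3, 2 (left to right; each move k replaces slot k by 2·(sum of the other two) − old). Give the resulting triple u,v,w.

start (-4,3,-4) = (f(1,0),f(0,1),f(1,1))
replace slot 2: 2·((-4)+(-4)) − 3 = -19 → (-4,-19,-4)
replace slot 3: 2·((-4)+(-19)) − (-4) = -42 → (-4,-19,-42)
replace slot 2: 2·((-4)+(-42)) − (-19) = -73 → (-4,-73,-42)

-4,-73,-42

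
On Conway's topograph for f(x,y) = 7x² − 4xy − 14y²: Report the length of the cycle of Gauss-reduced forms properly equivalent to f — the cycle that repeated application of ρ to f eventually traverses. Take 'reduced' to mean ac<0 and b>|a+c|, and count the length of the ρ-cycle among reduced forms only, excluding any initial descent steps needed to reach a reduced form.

D = 408, ⌊√D⌋ = 20
descent: ρ → (-14,4,7)
descent: ρ → (7,10,-11)  [lands on river]
river: ρ → (-11,12,6)
river: ρ → (6,12,-11)
river: ρ → (-11,10,7)
river: ρ → (7,18,-3)
river: ρ → (-3,18,7)
ρ-cycle length = 6 (tail of 2 descent steps not counted)

6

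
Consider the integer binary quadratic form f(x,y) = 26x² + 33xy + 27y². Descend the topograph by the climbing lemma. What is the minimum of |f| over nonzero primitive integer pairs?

translate: b→-19 (≡33 mod 52), so (26,33,27)→(26,-19,20)
flip: (26,-19,20)→(20,19,26)
reduced (well bottom): (20,19,26) with a≤c, −a<b≤a
well minimum = a = 20

20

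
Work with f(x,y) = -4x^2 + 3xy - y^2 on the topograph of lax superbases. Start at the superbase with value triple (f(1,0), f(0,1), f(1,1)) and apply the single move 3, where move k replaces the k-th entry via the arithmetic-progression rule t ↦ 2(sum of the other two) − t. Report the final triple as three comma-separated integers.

start (-4,-1,-2) = (f(1,0),f(0,1),f(1,1))
replace slot 3: 2·((-4)+(-1)) − (-2) = -8 → (-4,-1,-8)

-4,-1,-8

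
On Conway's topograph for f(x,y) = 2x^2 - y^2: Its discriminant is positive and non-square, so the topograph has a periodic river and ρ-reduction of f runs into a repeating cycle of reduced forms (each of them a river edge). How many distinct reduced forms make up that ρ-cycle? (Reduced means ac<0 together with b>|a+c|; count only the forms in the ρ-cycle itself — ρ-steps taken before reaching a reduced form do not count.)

D = 8, ⌊√D⌋ = 2
descent: ρ → (-1,2,1)  [lands on river]
river: ρ → (1,2,-1)
ρ-cycle length = 2 (tail of 1 descent step not counted)

2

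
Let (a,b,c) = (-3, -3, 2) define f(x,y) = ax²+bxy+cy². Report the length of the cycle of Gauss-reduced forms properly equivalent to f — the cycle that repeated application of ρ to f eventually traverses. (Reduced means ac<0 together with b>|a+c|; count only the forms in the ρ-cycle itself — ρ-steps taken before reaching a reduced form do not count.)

D = 33, ⌊√D⌋ = 5
descent: ρ → (2,3,-3)  [lands on river]
river: ρ → (-3,3,2)
river: ρ → (2,5,-1)
river: ρ → (-1,5,2)
ρ-cycle length = 4 (tail of 1 descent step not counted)

4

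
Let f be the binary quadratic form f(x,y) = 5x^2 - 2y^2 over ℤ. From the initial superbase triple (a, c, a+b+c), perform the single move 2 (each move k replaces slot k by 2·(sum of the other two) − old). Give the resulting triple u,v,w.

start (5,-2,3) = (f(1,0),f(0,1),f(1,1))
replace slot 2: 2·(5+3) − (-2) = 18 → (5,18,3)

5,18,3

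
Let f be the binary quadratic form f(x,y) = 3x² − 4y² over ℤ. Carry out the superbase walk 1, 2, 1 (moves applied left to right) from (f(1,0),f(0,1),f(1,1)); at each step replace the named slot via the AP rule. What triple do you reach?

start (3,-4,-1) = (f(1,0),f(0,1),f(1,1))
replace slot 1: 2·((-4)+(-1)) − 3 = -13 → (-13,-4,-1)
replace slot 2: 2·((-13)+(-1)) − (-4) = -24 → (-13,-24,-1)
replace slot 1: 2·((-24)+(-1)) − (-13) = -37 → (-37,-24,-1)

-37,-24,-1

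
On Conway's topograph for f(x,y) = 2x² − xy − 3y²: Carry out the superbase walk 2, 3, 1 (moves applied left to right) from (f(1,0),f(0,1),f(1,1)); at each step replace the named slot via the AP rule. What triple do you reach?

start (2,-3,-2) = (f(1,0),f(0,1),f(1,1))
replace slot 2: 2·(2+(-2)) − (-3) = 3 → (2,3,-2)
replace slot 3: 2·(2+3) − (-2) = 12 → (2,3,12)
replace slot 1: 2·(3+12) − 2 = 28 → (28,3,12)

28,3,12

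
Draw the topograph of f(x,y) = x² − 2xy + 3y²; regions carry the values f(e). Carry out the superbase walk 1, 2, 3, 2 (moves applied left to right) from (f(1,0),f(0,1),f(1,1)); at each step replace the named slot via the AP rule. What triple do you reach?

start (1,3,2) = (f(1,0),f(0,1),f(1,1))
replace slot 1: 2·(3+2) − 1 = 9 → (9,3,2)
replace slot 2: 2·(9+2) − 3 = 19 → (9,19,2)
replace slot 3: 2·(9+19) − 2 = 54 → (9,19,54)
replace slot 2: 2·(9+54) − 19 = 107 → (9,107,54)

9,107,54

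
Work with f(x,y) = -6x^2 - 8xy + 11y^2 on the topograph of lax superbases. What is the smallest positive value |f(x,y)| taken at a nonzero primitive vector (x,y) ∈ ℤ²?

descent: ρ → (11,8,-6)  [lands on river]
river: ρ → (-6,16,3)
river: ρ → (3,14,-11)
river: ρ → (-11,8,6)
river: ρ → (6,16,-3)
river: ρ → (-3,14,11)
closes: descent 1, river 6
min |a| on river = 3

3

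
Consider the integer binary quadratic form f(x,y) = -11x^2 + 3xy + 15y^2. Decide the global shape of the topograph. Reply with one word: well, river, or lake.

D = b²−4ac = 3² − 4·(-11)·15 = 669
D > 0 non-square ⇒ indefinite ⇒ periodic river

river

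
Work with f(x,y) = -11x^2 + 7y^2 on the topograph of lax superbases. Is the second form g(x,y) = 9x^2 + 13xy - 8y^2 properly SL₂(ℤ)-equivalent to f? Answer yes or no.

D₁ = 308, D₂ = 457
discriminants differ ⇒ not SL₂(ℤ)-equivalent

no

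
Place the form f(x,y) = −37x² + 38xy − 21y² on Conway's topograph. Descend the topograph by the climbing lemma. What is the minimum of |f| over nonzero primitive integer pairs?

translate: b→36 (≡-38 mod 74), so (37,-38,21)→(37,36,20)
flip: (37,36,20)→(20,-36,37)
translate: b→4 (≡-36 mod 40), so (20,-36,37)→(20,4,21)
reduced (well bottom): (20,4,21) with a≤c, −a<b≤a
well minimum |f| = |-20| = 20 (negative-definite)

20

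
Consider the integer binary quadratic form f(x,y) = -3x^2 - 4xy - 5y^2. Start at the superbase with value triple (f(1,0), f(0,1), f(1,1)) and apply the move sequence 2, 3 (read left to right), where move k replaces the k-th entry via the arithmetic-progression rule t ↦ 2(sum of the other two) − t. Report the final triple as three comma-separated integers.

start (-3,-5,-12) = (f(1,0),f(0,1),f(1,1))
replace slot 2: 2·((-3)+(-12)) − (-5) = -25 → (-3,-25,-12)
replace slot 3: 2·((-3)+(-25)) − (-12) = -44 → (-3,-25,-44)

-3,-25,-44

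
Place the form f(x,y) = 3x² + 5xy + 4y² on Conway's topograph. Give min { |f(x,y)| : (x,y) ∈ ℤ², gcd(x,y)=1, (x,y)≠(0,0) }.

translate: b→-1 (≡5 mod 6), so (3,5,4)→(3,-1,2)
flip: (3,-1,2)→(2,1,3)
reduced (well bottom): (2,1,3) with a≤c, −a<b≤a
well minimum = a = 2

2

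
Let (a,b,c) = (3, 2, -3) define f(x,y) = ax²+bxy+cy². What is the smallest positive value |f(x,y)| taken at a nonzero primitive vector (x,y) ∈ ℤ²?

river: ρ → (-3,4,2)
river: ρ → (2,4,-3)
river: ρ → (-3,2,3)
river: ρ → (3,4,-2)
river: ρ → (-2,4,3)
river: ρ → (3,2,-3)
closes: descent 0, river 6
min |a| on river = 2

2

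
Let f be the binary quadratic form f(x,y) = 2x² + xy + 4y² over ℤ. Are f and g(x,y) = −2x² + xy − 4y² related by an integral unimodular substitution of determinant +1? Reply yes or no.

D₁ = -31, D₂ = -31
f: reduced (well bottom): (2,1,4) with a≤c, −a<b≤a
g is negative-definite; reduce −g:
−g: reduced (well bottom): (2,-1,4) with a≤c, −a<b≤a
flip sign back: reduced form of g is (-2,1,-4)
reduced forms (2, 1, 4) vs (-2, 1, -4) ⇒ inequivalent

no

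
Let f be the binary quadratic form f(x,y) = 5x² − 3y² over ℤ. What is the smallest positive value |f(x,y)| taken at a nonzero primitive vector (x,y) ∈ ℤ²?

descent: ρ → (-3,6,2)  [lands on river]
river: ρ → (2,6,-3)
closes: descent 1, river 2
min |a| on river = 2

2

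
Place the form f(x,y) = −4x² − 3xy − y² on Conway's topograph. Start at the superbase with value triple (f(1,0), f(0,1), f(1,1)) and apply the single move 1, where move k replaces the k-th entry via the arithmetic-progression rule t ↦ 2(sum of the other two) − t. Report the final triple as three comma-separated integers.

start (-4,-1,-8) = (f(1,0),f(0,1),f(1,1))
replace slot 1: 2·((-1)+(-8)) − (-4) = -14 → (-14,-1,-8)

-14,-1,-8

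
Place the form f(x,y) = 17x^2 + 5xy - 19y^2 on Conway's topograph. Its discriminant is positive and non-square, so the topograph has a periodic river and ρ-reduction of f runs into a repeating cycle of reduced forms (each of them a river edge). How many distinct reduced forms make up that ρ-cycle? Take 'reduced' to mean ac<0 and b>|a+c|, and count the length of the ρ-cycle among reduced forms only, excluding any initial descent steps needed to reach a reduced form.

D = 1317, ⌊√D⌋ = 36
river: ρ → (-19,33,3)
river: ρ → (3,33,-19)
river: ρ → (-19,5,17)
river: ρ → (17,29,-7)
river: ρ → (-7,27,21)
river: ρ → (21,15,-13)
river: ρ → (-13,11,23)
river: ρ → (23,35,-1)
river: ρ → (-1,35,23)
river: ρ → (23,11,-13)
river: ρ → (-13,15,21)
river: ρ → (21,27,-7)
river: ρ → (-7,29,17)
river: ρ → (17,5,-19)
ρ-cycle length = 14 (tail of 0 descent steps not counted)

14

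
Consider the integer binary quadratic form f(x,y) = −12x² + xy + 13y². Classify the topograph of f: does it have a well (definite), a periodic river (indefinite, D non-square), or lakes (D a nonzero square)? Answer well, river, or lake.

D = b²−4ac = 1² − 4·(-12)·13 = 625
D = 25² is a perfect square ⇒ form factors over ℤ ⇒ lakes

lake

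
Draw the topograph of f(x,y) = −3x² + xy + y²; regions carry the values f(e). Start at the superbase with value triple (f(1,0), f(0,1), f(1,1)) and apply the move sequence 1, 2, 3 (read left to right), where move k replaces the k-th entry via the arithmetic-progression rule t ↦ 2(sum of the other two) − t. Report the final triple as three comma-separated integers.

start (-3,1,-1) = (f(1,0),f(0,1),f(1,1))
replace slot 1: 2·(1+(-1)) − (-3) = 3 → (3,1,-1)
replace slot 2: 2·(3+(-1)) − 1 = 3 → (3,3,-1)
replace slot 3: 2·(3+3) − (-1) = 13 → (3,3,13)

3,3,13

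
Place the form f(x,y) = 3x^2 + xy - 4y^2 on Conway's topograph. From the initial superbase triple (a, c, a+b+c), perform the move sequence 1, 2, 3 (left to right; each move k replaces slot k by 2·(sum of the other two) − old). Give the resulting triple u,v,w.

start (3,-4,0) = (f(1,0),f(0,1),f(1,1))
replace slot 1: 2·((-4)+0) − 3 = -11 → (-11,-4,0)
replace slot 2: 2·((-11)+0) − (-4) = -18 → (-11,-18,0)
replace slot 3: 2·((-11)+(-18)) − 0 = -58 → (-11,-18,-58)

-11,-18,-58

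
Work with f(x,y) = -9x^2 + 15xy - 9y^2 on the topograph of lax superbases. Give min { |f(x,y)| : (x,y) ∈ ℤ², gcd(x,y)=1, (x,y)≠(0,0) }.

translate: b→3 (≡-15 mod 18), so (9,-15,9)→(9,3,3)
flip: (9,3,3)→(3,-3,9)
translate: b→3 (≡-3 mod 6), so (3,-3,9)→(3,3,9)
reduced (well bottom): (3,3,9) with a≤c, −a<b≤a
well minimum |f| = |-3| = 3 (negative-definite)

3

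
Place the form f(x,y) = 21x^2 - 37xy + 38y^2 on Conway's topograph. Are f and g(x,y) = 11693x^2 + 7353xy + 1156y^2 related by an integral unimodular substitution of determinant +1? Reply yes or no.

D₁ = -1823, D₂ = -1823
f: translate: b→5 (≡-37 mod 42), so (21,-37,38)→(21,5,22)
f: reduced (well bottom): (21,5,22) with a≤c, −a<b≤a
g: flip: (11693,7353,1156)→(1156,-7353,11693)
g: translate: b→-417 (≡-7353 mod 2312), so (1156,-7353,11693)→(1156,-417,38)
g: flip: (1156,-417,38)→(38,417,1156)
g: translate: b→37 (≡417 mod 76), so (38,417,1156)→(38,37,21)
g: flip: (38,37,21)→(21,-37,38)
g: translate: b→5 (≡-37 mod 42), so (21,-37,38)→(21,5,22)
g: reduced (well bottom): (21,5,22) with a≤c, −a<b≤a
reduced forms (21, 5, 22) vs (21, 5, 22) ⇒ equivalent

yes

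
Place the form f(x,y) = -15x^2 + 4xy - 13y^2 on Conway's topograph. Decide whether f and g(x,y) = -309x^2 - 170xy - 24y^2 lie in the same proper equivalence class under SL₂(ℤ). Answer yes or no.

D₁ = -764, D₂ = -764
f is negative-definite; reduce −f:
−f: flip: (15,-4,13)→(13,4,15)
−f: reduced (well bottom): (13,4,15) with a≤c, −a<b≤a
flip sign back: reduced form of f is (-13,-4,-15)
g is negative-definite; reduce −g:
−g: flip: (309,170,24)→(24,-170,309)
−g: translate: b→22 (≡-170 mod 48), so (24,-170,309)→(24,22,13)
−g: flip: (24,22,13)→(13,-22,24)
−g: translate: b→4 (≡-22 mod 26), so (13,-22,24)→(13,4,15)
−g: reduced (well bottom): (13,4,15) with a≤c, −a<b≤a
flip sign back: reduced form of g is (-13,-4,-15)
reduced forms (-13, -4, -15) vs (-13, -4, -15) ⇒ equivalent

yes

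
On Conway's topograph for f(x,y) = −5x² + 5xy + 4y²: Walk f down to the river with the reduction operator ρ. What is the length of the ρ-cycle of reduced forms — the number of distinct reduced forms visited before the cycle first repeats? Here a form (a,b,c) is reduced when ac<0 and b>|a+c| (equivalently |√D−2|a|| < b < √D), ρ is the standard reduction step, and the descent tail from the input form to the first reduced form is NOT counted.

D = 105, ⌊√D⌋ = 10
river: ρ → (4,3,-6)
river: ρ → (-6,9,1)
river: ρ → (1,9,-6)
river: ρ → (-6,3,4)
river: ρ → (4,5,-5)
river: ρ → (-5,5,4)
ρ-cycle length = 6 (tail of 0 descent steps not counted)

6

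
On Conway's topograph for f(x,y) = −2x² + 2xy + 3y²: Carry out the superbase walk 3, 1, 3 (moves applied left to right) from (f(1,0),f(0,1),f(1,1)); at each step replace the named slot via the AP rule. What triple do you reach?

start (-2,3,3) = (f(1,0),f(0,1),f(1,1))
replace slot 3: 2·((-2)+3) − 3 = -1 → (-2,3,-1)
replace slot 1: 2·(3+(-1)) − (-2) = 6 → (6,3,-1)
replace slot 3: 2·(6+3) − (-1) = 19 → (6,3,19)

6,3,19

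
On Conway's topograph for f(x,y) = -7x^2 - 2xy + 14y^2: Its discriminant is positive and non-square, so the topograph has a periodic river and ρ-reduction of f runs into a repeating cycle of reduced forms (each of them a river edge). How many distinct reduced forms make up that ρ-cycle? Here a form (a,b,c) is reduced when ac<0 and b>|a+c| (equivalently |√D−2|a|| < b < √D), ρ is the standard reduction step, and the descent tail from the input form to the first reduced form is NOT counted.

D = 396, ⌊√D⌋ = 19
descent: ρ → (14,2,-7)
descent: ρ → (-7,12,9)  [lands on river]
river: ρ → (9,6,-10)
river: ρ → (-10,14,5)
river: ρ → (5,16,-7)
ρ-cycle length = 4 (tail of 2 descent steps not counted)

4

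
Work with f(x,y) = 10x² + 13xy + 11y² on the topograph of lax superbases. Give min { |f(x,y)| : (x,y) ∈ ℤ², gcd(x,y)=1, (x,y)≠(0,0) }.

translate: b→-7 (≡13 mod 20), so (10,13,11)→(10,-7,8)
flip: (10,-7,8)→(8,7,10)
reduced (well bottom): (8,7,10) with a≤c, −a<b≤a
well minimum = a = 8

8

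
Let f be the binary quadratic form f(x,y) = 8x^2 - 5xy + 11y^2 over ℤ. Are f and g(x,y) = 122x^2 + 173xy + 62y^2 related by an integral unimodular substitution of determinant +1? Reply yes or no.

D₁ = -327, D₂ = -327
f: reduced (well bottom): (8,-5,11) with a≤c, −a<b≤a
g: translate: b→-71 (≡173 mod 244), so (122,173,62)→(122,-71,11)
g: flip: (122,-71,11)→(11,71,122)
g: translate: b→5 (≡71 mod 22), so (11,71,122)→(11,5,8)
g: flip: (11,5,8)→(8,-5,11)
g: reduced (well bottom): (8,-5,11) with a≤c, −a<b≤a
reduced forms (8, -5, 11) vs (8, -5, 11) ⇒ equivalent

yes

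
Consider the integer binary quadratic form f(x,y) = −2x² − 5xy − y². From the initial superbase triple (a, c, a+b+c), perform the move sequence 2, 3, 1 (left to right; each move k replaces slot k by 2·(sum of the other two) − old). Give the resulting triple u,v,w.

start (-2,-1,-8) = (f(1,0),f(0,1),f(1,1))
replace slot 2: 2·((-2)+(-8)) − (-1) = -19 → (-2,-19,-8)
replace slot 3: 2·((-2)+(-19)) − (-8) = -34 → (-2,-19,-34)
replace slot 1: 2·((-19)+(-34)) − (-2) = -104 → (-104,-19,-34)

-104,-19,-34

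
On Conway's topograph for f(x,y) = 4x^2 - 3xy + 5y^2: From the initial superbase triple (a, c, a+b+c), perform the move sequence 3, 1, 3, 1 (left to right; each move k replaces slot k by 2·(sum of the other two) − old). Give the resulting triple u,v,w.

start (4,5,6) = (f(1,0),f(0,1),f(1,1))
replace slot 3: 2·(4+5) − 6 = 12 → (4,5,12)
replace slot 1: 2·(5+12) − 4 = 30 → (30,5,12)
replace slot 3: 2·(30+5) − 12 = 58 → (30,5,58)
replace slot 1: 2·(5+58) − 30 = 96 → (96,5,58)

96,5,58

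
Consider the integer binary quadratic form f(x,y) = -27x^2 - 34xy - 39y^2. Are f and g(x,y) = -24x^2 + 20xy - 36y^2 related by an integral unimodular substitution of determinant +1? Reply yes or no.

D₁ = -3056, D₂ = -3056
f is negative-definite; reduce −f:
−f: translate: b→-20 (≡34 mod 54), so (27,34,39)→(27,-20,32)
−f: reduced (well bottom): (27,-20,32) with a≤c, −a<b≤a
flip sign back: reduced form of f is (-27,20,-32)
g is negative-definite; reduce −g:
−g: reduced (well bottom): (24,-20,36) with a≤c, −a<b≤a
flip sign back: reduced form of g is (-24,20,-36)
reduced forms (-27, 20, -32) vs (-24, 20, -36) ⇒ inequivalent

no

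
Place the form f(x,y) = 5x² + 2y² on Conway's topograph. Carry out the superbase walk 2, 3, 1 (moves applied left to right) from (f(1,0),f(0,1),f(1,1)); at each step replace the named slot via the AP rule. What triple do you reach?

start (5,2,7) = (f(1,0),f(0,1),f(1,1))
replace slot 2: 2·(5+7) − 2 = 22 → (5,22,7)
replace slot 3: 2·(5+22) − 7 = 47 → (5,22,47)
replace slot 1: 2·(22+47) − 5 = 133 → (133,22,47)

133,22,47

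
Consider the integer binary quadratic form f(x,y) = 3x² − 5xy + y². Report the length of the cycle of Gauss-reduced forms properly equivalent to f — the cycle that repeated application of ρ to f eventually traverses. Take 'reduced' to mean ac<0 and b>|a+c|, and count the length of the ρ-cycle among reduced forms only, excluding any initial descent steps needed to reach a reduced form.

D = 13, ⌊√D⌋ = 3
descent: ρ → (1,3,-1)  [lands on river]
river: ρ → (-1,3,1)
ρ-cycle length = 2 (tail of 1 descent step not counted)

2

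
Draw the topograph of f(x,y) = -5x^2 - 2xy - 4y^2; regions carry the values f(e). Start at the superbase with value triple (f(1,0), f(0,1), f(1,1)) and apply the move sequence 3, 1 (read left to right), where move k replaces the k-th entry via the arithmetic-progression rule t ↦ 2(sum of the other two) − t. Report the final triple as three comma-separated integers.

start (-5,-4,-11) = (f(1,0),f(0,1),f(1,1))
replace slot 3: 2·((-5)+(-4)) − (-11) = -7 → (-5,-4,-7)
replace slot 1: 2·((-4)+(-7)) − (-5) = -17 → (-17,-4,-7)

-17,-4,-7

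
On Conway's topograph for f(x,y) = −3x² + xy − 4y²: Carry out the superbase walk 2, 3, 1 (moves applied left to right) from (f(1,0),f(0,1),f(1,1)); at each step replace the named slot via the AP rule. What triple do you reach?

start (-3,-4,-6) = (f(1,0),f(0,1),f(1,1))
replace slot 2: 2·((-3)+(-6)) − (-4) = -14 → (-3,-14,-6)
replace slot 3: 2·((-3)+(-14)) − (-6) = -28 → (-3,-14,-28)
replace slot 1: 2·((-14)+(-28)) − (-3) = -81 → (-81,-14,-28)

-81,-14,-28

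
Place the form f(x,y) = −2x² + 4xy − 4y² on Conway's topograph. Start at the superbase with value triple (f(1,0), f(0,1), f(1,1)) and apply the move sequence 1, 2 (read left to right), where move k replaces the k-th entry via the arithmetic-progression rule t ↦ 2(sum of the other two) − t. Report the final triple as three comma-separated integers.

start (-2,-4,-2) = (f(1,0),f(0,1),f(1,1))
replace slot 1: 2·((-4)+(-2)) − (-2) = -10 → (-10,-4,-2)
replace slot 2: 2·((-10)+(-2)) − (-4) = -20 → (-10,-20,-2)

-10,-20,-2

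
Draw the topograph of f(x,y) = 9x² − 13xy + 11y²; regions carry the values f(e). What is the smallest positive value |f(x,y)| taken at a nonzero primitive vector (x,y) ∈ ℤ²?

translate: b→5 (≡-13 mod 18), so (9,-13,11)→(9,5,7)
flip: (9,5,7)→(7,-5,9)
reduced (well bottom): (7,-5,9) with a≤c, −a<b≤a
well minimum = a = 7

7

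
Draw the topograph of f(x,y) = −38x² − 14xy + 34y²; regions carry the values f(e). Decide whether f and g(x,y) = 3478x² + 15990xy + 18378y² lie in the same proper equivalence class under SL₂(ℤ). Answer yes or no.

D₁ = 5364, D₂ = 5364
river cycle of f (length 16): (34, 14, -38), (-38, 62, 10), (10, 58, -50), (-50, 42, 18), (18, 66, -14), (-14, 46, 58), (58, 70, -2), (-2, 70, 58), (58, 46, -14), (-14, 66, 18), … (6 more)
river cycle of g (length 16): (34, 14, -38), (-38, 62, 10), (10, 58, -50), (-50, 42, 18), (18, 66, -14), (-14, 46, 58), (58, 70, -2), (-2, 70, 58), (58, 46, -14), (-14, 66, 18), … (6 more)
cycles coincide ⇒ equivalent

yes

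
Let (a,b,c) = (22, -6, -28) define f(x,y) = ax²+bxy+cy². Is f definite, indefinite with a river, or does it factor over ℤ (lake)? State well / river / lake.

D = b²−4ac = (-6)² − 4·22·(-28) = 2500
D = 50² is a perfect square ⇒ form factors over ℤ ⇒ lakes

lake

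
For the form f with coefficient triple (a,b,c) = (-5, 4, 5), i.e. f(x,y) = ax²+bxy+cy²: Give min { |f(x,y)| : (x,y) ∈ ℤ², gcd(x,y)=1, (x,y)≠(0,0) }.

river: ρ → (5,6,-4)
river: ρ → (-4,10,1)
river: ρ → (1,10,-4)
river: ρ → (-4,6,5)
river: ρ → (5,4,-5)
river: ρ → (-5,6,4)
river: ρ → (4,10,-1)
river: ρ → (-1,10,4)
river: ρ → (4,6,-5)
river: ρ → (-5,4,5)
closes: descent 0, river 10
min |a| on river = 1

1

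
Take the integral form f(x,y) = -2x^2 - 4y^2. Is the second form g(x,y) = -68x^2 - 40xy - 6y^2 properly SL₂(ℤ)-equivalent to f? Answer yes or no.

D₁ = -32, D₂ = -32
f is negative-definite; reduce −f:
−f: reduced (well bottom): (2,0,4) with a≤c, −a<b≤a
flip sign back: reduced form of f is (-2,0,-4)
g is negative-definite; reduce −g:
−g: flip: (68,40,6)→(6,-40,68)
−g: translate: b→-4 (≡-40 mod 12), so (6,-40,68)→(6,-4,2)
−g: flip: (6,-4,2)→(2,4,6)
−g: translate: b→0 (≡4 mod 4), so (2,4,6)→(2,0,4)
−g: reduced (well bottom): (2,0,4) with a≤c, −a<b≤a
flip sign back: reduced form of g is (-2,0,-4)
reduced forms (-2, 0, -4) vs (-2, 0, -4) ⇒ equivalent

yes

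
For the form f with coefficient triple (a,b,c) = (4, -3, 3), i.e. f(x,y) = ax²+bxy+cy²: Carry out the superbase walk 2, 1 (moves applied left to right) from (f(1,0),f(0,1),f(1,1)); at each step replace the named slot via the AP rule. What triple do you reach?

start (4,3,4) = (f(1,0),f(0,1),f(1,1))
replace slot 2: 2·(4+4) − 3 = 13 → (4,13,4)
replace slot 1: 2·(13+4) − 4 = 30 → (30,13,4)

30,13,4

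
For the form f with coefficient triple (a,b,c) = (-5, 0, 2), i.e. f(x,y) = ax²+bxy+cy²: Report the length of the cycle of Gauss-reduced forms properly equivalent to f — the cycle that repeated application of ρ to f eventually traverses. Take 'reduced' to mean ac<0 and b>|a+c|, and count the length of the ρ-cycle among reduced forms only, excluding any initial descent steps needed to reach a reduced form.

D = 40, ⌊√D⌋ = 6
descent: ρ → (2,4,-3)  [lands on river]
river: ρ → (-3,2,3)
river: ρ → (3,4,-2)
river: ρ → (-2,4,3)
river: ρ → (3,2,-3)
river: ρ → (-3,4,2)
ρ-cycle length = 6 (tail of 1 descent step not counted)

6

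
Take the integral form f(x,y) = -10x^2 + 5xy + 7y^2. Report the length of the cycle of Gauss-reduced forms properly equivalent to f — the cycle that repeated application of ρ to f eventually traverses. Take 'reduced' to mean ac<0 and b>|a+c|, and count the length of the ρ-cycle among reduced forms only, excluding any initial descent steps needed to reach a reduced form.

D = 305, ⌊√D⌋ = 17
river: ρ → (7,9,-8)
river: ρ → (-8,7,8)
river: ρ → (8,9,-7)
river: ρ → (-7,5,10)
river: ρ → (10,15,-2)
river: ρ → (-2,17,2)
river: ρ → (2,15,-10)
river: ρ → (-10,5,7)
ρ-cycle length = 8 (tail of 0 descent steps not counted)

8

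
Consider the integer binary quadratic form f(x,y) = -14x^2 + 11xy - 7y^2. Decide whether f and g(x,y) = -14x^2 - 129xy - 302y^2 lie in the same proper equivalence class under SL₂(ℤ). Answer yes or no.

D₁ = -271, D₂ = -271
f is negative-definite; reduce −f:
−f: flip: (14,-11,7)→(7,11,14)
−f: translate: b→-3 (≡11 mod 14), so (7,11,14)→(7,-3,10)
−f: reduced (well bottom): (7,-3,10) with a≤c, −a<b≤a
flip sign back: reduced form of f is (-7,3,-10)
g is negative-definite; reduce −g:
−g: translate: b→-11 (≡129 mod 28), so (14,129,302)→(14,-11,7)
−g: flip: (14,-11,7)→(7,11,14)
−g: translate: b→-3 (≡11 mod 14), so (7,11,14)→(7,-3,10)
−g: reduced (well bottom): (7,-3,10) with a≤c, −a<b≤a
flip sign back: reduced form of g is (-7,3,-10)
reduced forms (-7, 3, -10) vs (-7, 3, -10) ⇒ equivalent

yes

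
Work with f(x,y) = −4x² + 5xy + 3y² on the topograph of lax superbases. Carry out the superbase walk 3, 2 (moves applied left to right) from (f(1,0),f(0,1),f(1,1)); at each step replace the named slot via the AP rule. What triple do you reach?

start (-4,3,4) = (f(1,0),f(0,1),f(1,1))
replace slot 3: 2·((-4)+3) − 4 = -6 → (-4,3,-6)
replace slot 2: 2·((-4)+(-6)) − 3 = -23 → (-4,-23,-6)

-4,-23,-6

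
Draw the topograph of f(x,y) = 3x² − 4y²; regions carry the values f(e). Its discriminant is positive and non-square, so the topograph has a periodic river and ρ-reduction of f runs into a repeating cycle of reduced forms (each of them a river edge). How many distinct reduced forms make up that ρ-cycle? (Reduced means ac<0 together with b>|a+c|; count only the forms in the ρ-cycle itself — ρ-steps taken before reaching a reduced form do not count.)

D = 48, ⌊√D⌋ = 6
descent: ρ → (-4,0,3)
descent: ρ → (3,6,-1)  [lands on river]
river: ρ → (-1,6,3)
ρ-cycle length = 2 (tail of 2 descent steps not counted)

2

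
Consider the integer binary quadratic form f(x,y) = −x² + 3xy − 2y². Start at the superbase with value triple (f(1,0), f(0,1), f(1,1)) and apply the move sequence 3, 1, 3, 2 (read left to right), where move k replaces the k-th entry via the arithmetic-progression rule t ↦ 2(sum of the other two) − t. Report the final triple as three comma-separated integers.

start (-1,-2,0) = (f(1,0),f(0,1),f(1,1))
replace slot 3: 2·((-1)+(-2)) − 0 = -6 → (-1,-2,-6)
replace slot 1: 2·((-2)+(-6)) − (-1) = -15 → (-15,-2,-6)
replace slot 3: 2·((-15)+(-2)) − (-6) = -28 → (-15,-2,-28)
replace slot 2: 2·((-15)+(-28)) − (-2) = -84 → (-15,-84,-28)

-15,-84,-28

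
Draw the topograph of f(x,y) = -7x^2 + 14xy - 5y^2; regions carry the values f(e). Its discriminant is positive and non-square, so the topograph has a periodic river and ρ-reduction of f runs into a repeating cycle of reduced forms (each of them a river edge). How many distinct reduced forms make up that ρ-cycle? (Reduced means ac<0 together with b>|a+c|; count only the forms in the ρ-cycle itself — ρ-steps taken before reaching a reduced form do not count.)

D = 56, ⌊√D⌋ = 7
descent: ρ → (-5,6,1)  [lands on river]
river: ρ → (1,6,-5)
river: ρ → (-5,4,2)
river: ρ → (2,4,-5)
ρ-cycle length = 4 (tail of 1 descent step not counted)

4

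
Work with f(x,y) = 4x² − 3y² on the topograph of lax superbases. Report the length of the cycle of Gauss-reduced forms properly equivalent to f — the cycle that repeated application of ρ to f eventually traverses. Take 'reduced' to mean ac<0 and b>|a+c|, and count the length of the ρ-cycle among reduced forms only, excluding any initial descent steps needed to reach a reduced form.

D = 48, ⌊√D⌋ = 6
descent: ρ → (-3,6,1)  [lands on river]
river: ρ → (1,6,-3)
ρ-cycle length = 2 (tail of 1 descent step not counted)

2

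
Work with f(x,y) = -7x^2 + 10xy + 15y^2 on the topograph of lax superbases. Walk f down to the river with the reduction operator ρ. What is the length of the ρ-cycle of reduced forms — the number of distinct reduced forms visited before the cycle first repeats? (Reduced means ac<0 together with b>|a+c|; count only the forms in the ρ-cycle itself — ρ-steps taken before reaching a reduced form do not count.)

D = 520, ⌊√D⌋ = 22
river: ρ → (15,20,-2)
river: ρ → (-2,20,15)
river: ρ → (15,10,-7)
river: ρ → (-7,18,7)
river: ρ → (7,10,-15)
river: ρ → (-15,20,2)
river: ρ → (2,20,-15)
river: ρ → (-15,10,7)
river: ρ → (7,18,-7)
river: ρ → (-7,10,15)
ρ-cycle length = 10 (tail of 0 descent steps not counted)

10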